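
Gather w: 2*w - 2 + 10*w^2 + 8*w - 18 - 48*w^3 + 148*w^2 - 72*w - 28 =-48*w^3 + 158*w^2 - 62*w - 48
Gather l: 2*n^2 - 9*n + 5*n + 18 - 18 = 2*n^2 - 4*n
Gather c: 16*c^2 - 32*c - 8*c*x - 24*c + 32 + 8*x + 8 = 16*c^2 + c*(-8*x - 56) + 8*x + 40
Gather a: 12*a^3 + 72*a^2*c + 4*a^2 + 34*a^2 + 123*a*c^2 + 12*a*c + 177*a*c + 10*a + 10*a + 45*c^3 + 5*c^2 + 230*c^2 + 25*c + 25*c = 12*a^3 + a^2*(72*c + 38) + a*(123*c^2 + 189*c + 20) + 45*c^3 + 235*c^2 + 50*c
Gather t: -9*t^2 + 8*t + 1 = -9*t^2 + 8*t + 1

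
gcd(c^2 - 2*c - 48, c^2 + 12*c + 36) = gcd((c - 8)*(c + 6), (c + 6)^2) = c + 6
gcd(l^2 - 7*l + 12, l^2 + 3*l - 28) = l - 4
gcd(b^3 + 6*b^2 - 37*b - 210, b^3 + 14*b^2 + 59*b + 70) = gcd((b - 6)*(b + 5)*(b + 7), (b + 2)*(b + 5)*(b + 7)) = b^2 + 12*b + 35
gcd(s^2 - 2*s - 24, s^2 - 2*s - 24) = s^2 - 2*s - 24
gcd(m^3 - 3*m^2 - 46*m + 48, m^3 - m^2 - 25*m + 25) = m - 1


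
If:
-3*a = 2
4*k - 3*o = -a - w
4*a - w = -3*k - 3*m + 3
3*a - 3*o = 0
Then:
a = -2/3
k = -w/4 - 1/3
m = 7*w/12 + 20/9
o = -2/3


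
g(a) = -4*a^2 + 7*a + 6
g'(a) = 7 - 8*a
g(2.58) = -2.57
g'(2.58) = -13.64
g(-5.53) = -155.03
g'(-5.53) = 51.24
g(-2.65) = -40.64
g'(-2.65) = 28.20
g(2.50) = -1.50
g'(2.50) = -13.00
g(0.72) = 8.97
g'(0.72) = 1.24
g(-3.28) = -59.99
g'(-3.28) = 33.24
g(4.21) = -35.43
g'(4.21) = -26.68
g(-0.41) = 2.46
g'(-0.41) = 10.28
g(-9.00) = -381.00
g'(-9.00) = 79.00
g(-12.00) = -654.00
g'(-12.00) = 103.00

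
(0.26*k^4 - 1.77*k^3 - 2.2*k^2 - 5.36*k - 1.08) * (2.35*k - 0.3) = 0.611*k^5 - 4.2375*k^4 - 4.639*k^3 - 11.936*k^2 - 0.93*k + 0.324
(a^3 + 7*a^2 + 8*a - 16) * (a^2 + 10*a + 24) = a^5 + 17*a^4 + 102*a^3 + 232*a^2 + 32*a - 384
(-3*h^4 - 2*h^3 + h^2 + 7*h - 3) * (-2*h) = 6*h^5 + 4*h^4 - 2*h^3 - 14*h^2 + 6*h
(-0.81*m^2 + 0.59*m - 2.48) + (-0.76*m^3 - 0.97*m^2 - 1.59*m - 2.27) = -0.76*m^3 - 1.78*m^2 - 1.0*m - 4.75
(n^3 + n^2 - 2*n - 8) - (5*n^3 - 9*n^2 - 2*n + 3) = -4*n^3 + 10*n^2 - 11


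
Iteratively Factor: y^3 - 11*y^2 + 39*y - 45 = (y - 3)*(y^2 - 8*y + 15) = (y - 3)^2*(y - 5)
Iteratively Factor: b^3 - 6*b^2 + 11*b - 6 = (b - 1)*(b^2 - 5*b + 6) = (b - 2)*(b - 1)*(b - 3)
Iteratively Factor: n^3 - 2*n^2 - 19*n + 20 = (n - 5)*(n^2 + 3*n - 4) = (n - 5)*(n + 4)*(n - 1)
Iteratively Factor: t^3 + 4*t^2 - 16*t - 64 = (t + 4)*(t^2 - 16) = (t - 4)*(t + 4)*(t + 4)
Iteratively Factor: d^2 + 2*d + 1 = (d + 1)*(d + 1)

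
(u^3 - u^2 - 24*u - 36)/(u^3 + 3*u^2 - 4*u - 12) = (u - 6)/(u - 2)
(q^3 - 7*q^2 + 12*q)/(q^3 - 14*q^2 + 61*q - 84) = q/(q - 7)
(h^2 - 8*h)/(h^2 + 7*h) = (h - 8)/(h + 7)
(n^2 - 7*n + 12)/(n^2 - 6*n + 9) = (n - 4)/(n - 3)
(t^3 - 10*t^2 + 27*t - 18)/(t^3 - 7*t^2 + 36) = (t - 1)/(t + 2)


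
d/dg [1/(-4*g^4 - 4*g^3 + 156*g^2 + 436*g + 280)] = (4*g^3 + 3*g^2 - 78*g - 109)/(4*(-g^4 - g^3 + 39*g^2 + 109*g + 70)^2)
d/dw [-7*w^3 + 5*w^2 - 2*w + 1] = -21*w^2 + 10*w - 2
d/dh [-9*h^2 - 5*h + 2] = -18*h - 5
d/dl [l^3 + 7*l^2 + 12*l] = 3*l^2 + 14*l + 12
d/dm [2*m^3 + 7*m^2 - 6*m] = 6*m^2 + 14*m - 6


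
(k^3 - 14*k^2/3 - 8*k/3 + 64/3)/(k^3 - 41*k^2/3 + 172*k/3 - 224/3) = (k + 2)/(k - 7)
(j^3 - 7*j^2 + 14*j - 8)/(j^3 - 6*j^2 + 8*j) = (j - 1)/j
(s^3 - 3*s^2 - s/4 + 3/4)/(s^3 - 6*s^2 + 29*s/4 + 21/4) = (2*s - 1)/(2*s - 7)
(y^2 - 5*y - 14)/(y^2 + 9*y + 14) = (y - 7)/(y + 7)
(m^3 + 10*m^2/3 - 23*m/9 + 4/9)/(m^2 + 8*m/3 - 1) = (3*m^2 + 11*m - 4)/(3*(m + 3))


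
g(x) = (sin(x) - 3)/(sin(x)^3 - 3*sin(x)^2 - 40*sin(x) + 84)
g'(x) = (sin(x) - 3)*(-3*sin(x)^2*cos(x) + 6*sin(x)*cos(x) + 40*cos(x))/(sin(x)^3 - 3*sin(x)^2 - 40*sin(x) + 84)^2 + cos(x)/(sin(x)^3 - 3*sin(x)^2 - 40*sin(x) + 84) = (-2*sin(x)^3 + 12*sin(x)^2 - 18*sin(x) - 36)*cos(x)/(sin(x)^3 - 3*sin(x)^2 - 40*sin(x) + 84)^2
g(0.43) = -0.04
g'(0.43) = -0.01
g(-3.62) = -0.04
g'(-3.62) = 0.01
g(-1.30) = -0.03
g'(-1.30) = -0.00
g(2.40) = -0.04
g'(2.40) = 0.01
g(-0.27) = -0.03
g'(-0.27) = -0.00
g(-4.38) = -0.05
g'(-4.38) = 0.01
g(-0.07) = -0.04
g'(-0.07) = -0.00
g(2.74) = -0.04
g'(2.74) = 0.01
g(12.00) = -0.03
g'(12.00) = 0.00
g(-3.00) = -0.04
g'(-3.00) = 0.00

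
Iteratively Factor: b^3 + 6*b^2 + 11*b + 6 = (b + 1)*(b^2 + 5*b + 6) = (b + 1)*(b + 2)*(b + 3)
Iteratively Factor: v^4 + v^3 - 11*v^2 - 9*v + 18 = (v + 3)*(v^3 - 2*v^2 - 5*v + 6) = (v - 3)*(v + 3)*(v^2 + v - 2) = (v - 3)*(v - 1)*(v + 3)*(v + 2)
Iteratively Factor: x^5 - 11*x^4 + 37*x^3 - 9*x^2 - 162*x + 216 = (x - 3)*(x^4 - 8*x^3 + 13*x^2 + 30*x - 72) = (x - 3)^2*(x^3 - 5*x^2 - 2*x + 24) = (x - 4)*(x - 3)^2*(x^2 - x - 6) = (x - 4)*(x - 3)^3*(x + 2)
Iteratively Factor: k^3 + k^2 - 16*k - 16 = (k - 4)*(k^2 + 5*k + 4) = (k - 4)*(k + 4)*(k + 1)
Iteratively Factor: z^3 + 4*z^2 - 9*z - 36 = (z + 4)*(z^2 - 9) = (z + 3)*(z + 4)*(z - 3)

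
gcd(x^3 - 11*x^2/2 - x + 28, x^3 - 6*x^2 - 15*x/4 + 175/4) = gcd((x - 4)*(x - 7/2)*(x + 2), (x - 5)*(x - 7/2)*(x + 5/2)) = x - 7/2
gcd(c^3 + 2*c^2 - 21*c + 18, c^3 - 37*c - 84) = 1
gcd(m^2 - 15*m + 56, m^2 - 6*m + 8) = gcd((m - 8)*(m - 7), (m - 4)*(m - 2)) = 1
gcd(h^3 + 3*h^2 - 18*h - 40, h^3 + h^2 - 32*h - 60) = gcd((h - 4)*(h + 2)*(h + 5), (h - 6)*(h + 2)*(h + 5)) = h^2 + 7*h + 10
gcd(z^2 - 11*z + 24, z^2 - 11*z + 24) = z^2 - 11*z + 24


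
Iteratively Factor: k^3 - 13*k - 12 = (k - 4)*(k^2 + 4*k + 3) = (k - 4)*(k + 1)*(k + 3)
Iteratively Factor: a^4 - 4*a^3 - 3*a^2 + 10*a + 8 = (a - 2)*(a^3 - 2*a^2 - 7*a - 4) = (a - 4)*(a - 2)*(a^2 + 2*a + 1) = (a - 4)*(a - 2)*(a + 1)*(a + 1)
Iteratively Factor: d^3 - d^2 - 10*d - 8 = (d - 4)*(d^2 + 3*d + 2) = (d - 4)*(d + 1)*(d + 2)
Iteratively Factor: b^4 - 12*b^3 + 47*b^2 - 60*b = (b)*(b^3 - 12*b^2 + 47*b - 60) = b*(b - 4)*(b^2 - 8*b + 15) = b*(b - 5)*(b - 4)*(b - 3)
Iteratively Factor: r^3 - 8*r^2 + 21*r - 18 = (r - 2)*(r^2 - 6*r + 9) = (r - 3)*(r - 2)*(r - 3)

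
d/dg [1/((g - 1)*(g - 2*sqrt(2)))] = ((1 - g)*(g - 2*sqrt(2))^2 + (-g + 2*sqrt(2))*(g - 1)^2)/((g - 1)^3*(g - 2*sqrt(2))^3)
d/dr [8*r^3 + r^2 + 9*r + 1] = 24*r^2 + 2*r + 9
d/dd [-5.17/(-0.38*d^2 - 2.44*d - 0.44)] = (-3.9292*d - 12.6148)/(0.38*d^2 + 2.44*d + 0.44)^2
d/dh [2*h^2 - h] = 4*h - 1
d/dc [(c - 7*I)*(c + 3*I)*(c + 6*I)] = 3*c^2 + 4*I*c + 45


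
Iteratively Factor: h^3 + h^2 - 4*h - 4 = (h - 2)*(h^2 + 3*h + 2) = (h - 2)*(h + 2)*(h + 1)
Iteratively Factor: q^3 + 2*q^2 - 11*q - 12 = (q + 1)*(q^2 + q - 12) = (q - 3)*(q + 1)*(q + 4)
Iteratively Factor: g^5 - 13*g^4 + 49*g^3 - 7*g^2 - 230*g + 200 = (g + 2)*(g^4 - 15*g^3 + 79*g^2 - 165*g + 100) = (g - 4)*(g + 2)*(g^3 - 11*g^2 + 35*g - 25) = (g - 4)*(g - 1)*(g + 2)*(g^2 - 10*g + 25) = (g - 5)*(g - 4)*(g - 1)*(g + 2)*(g - 5)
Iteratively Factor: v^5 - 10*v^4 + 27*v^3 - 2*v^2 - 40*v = (v + 1)*(v^4 - 11*v^3 + 38*v^2 - 40*v) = (v - 5)*(v + 1)*(v^3 - 6*v^2 + 8*v) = (v - 5)*(v - 4)*(v + 1)*(v^2 - 2*v) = (v - 5)*(v - 4)*(v - 2)*(v + 1)*(v)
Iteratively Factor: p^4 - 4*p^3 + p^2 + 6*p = (p)*(p^3 - 4*p^2 + p + 6) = p*(p - 3)*(p^2 - p - 2) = p*(p - 3)*(p - 2)*(p + 1)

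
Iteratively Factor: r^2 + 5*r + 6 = (r + 3)*(r + 2)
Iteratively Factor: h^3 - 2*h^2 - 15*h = (h)*(h^2 - 2*h - 15) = h*(h - 5)*(h + 3)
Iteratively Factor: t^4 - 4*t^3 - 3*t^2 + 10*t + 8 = (t - 4)*(t^3 - 3*t - 2) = (t - 4)*(t + 1)*(t^2 - t - 2) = (t - 4)*(t - 2)*(t + 1)*(t + 1)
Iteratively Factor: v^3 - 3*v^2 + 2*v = (v - 1)*(v^2 - 2*v) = v*(v - 1)*(v - 2)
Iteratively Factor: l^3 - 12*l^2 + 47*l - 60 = (l - 5)*(l^2 - 7*l + 12) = (l - 5)*(l - 3)*(l - 4)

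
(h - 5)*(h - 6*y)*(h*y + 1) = h^3*y - 6*h^2*y^2 - 5*h^2*y + h^2 + 30*h*y^2 - 6*h*y - 5*h + 30*y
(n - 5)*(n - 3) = n^2 - 8*n + 15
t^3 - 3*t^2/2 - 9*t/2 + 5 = (t - 5/2)*(t - 1)*(t + 2)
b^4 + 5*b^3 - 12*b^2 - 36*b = b*(b - 3)*(b + 2)*(b + 6)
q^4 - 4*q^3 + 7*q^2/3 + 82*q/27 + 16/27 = (q - 8/3)*(q - 2)*(q + 1/3)^2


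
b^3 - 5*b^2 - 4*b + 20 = (b - 5)*(b - 2)*(b + 2)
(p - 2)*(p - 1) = p^2 - 3*p + 2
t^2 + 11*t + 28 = (t + 4)*(t + 7)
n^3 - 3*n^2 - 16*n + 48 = (n - 4)*(n - 3)*(n + 4)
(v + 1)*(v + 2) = v^2 + 3*v + 2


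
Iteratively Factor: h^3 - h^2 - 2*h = (h + 1)*(h^2 - 2*h) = (h - 2)*(h + 1)*(h)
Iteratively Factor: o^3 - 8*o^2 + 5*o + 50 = (o + 2)*(o^2 - 10*o + 25) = (o - 5)*(o + 2)*(o - 5)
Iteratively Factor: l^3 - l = (l)*(l^2 - 1) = l*(l + 1)*(l - 1)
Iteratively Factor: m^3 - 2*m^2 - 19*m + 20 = (m + 4)*(m^2 - 6*m + 5) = (m - 5)*(m + 4)*(m - 1)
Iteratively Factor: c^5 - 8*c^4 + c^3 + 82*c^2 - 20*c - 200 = (c + 2)*(c^4 - 10*c^3 + 21*c^2 + 40*c - 100) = (c - 5)*(c + 2)*(c^3 - 5*c^2 - 4*c + 20) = (c - 5)^2*(c + 2)*(c^2 - 4) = (c - 5)^2*(c + 2)^2*(c - 2)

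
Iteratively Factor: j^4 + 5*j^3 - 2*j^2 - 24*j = (j + 4)*(j^3 + j^2 - 6*j) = (j - 2)*(j + 4)*(j^2 + 3*j) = j*(j - 2)*(j + 4)*(j + 3)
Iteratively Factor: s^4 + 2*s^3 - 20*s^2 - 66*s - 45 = (s - 5)*(s^3 + 7*s^2 + 15*s + 9) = (s - 5)*(s + 3)*(s^2 + 4*s + 3) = (s - 5)*(s + 3)^2*(s + 1)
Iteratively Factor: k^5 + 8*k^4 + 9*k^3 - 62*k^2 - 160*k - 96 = (k - 3)*(k^4 + 11*k^3 + 42*k^2 + 64*k + 32) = (k - 3)*(k + 4)*(k^3 + 7*k^2 + 14*k + 8) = (k - 3)*(k + 1)*(k + 4)*(k^2 + 6*k + 8) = (k - 3)*(k + 1)*(k + 4)^2*(k + 2)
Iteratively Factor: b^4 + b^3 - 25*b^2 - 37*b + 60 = (b + 4)*(b^3 - 3*b^2 - 13*b + 15) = (b + 3)*(b + 4)*(b^2 - 6*b + 5) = (b - 1)*(b + 3)*(b + 4)*(b - 5)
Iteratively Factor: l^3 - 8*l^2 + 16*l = (l - 4)*(l^2 - 4*l) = l*(l - 4)*(l - 4)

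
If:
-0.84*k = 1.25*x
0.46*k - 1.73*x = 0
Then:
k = 0.00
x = 0.00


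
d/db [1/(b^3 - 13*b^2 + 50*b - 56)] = (-3*b^2 + 26*b - 50)/(b^3 - 13*b^2 + 50*b - 56)^2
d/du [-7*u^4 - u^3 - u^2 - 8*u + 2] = -28*u^3 - 3*u^2 - 2*u - 8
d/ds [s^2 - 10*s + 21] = 2*s - 10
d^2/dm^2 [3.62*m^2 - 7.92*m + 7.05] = 7.24000000000000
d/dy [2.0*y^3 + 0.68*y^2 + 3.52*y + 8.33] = 6.0*y^2 + 1.36*y + 3.52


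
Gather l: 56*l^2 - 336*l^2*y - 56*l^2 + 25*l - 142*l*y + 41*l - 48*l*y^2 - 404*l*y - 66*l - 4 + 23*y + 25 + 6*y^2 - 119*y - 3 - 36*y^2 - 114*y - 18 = -336*l^2*y + l*(-48*y^2 - 546*y) - 30*y^2 - 210*y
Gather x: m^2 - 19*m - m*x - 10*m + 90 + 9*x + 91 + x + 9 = m^2 - 29*m + x*(10 - m) + 190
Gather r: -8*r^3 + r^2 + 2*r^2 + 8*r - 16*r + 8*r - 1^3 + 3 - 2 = -8*r^3 + 3*r^2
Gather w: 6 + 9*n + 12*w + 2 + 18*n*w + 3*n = 12*n + w*(18*n + 12) + 8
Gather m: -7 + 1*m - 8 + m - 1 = 2*m - 16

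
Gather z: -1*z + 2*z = z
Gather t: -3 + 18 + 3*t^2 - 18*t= 3*t^2 - 18*t + 15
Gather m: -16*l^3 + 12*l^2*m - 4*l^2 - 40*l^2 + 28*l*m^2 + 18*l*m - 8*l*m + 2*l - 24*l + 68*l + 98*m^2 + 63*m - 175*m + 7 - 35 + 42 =-16*l^3 - 44*l^2 + 46*l + m^2*(28*l + 98) + m*(12*l^2 + 10*l - 112) + 14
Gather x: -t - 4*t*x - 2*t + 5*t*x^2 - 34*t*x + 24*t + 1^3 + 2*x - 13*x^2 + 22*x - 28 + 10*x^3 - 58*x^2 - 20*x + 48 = 21*t + 10*x^3 + x^2*(5*t - 71) + x*(4 - 38*t) + 21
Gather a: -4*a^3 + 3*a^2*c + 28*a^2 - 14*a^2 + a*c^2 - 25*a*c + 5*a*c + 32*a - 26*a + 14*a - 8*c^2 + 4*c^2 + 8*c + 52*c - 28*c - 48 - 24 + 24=-4*a^3 + a^2*(3*c + 14) + a*(c^2 - 20*c + 20) - 4*c^2 + 32*c - 48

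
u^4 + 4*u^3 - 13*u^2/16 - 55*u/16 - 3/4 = (u - 1)*(u + 1/4)*(u + 3/4)*(u + 4)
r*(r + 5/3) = r^2 + 5*r/3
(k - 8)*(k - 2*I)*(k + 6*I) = k^3 - 8*k^2 + 4*I*k^2 + 12*k - 32*I*k - 96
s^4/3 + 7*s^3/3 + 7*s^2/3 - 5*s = s*(s/3 + 1)*(s - 1)*(s + 5)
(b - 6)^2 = b^2 - 12*b + 36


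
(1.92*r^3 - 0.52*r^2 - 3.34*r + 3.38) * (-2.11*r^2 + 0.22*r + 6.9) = -4.0512*r^5 + 1.5196*r^4 + 20.181*r^3 - 11.4546*r^2 - 22.3024*r + 23.322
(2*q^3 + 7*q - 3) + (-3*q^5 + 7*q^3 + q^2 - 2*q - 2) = -3*q^5 + 9*q^3 + q^2 + 5*q - 5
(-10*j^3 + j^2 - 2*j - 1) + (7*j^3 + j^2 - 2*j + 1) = -3*j^3 + 2*j^2 - 4*j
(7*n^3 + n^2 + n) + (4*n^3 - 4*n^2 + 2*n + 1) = 11*n^3 - 3*n^2 + 3*n + 1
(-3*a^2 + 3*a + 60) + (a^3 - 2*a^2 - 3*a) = a^3 - 5*a^2 + 60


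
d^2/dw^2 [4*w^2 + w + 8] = 8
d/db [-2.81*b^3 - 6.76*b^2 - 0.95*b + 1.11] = -8.43*b^2 - 13.52*b - 0.95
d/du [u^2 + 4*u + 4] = 2*u + 4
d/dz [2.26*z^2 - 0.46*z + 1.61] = 4.52*z - 0.46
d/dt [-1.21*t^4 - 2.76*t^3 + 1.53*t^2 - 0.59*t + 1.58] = -4.84*t^3 - 8.28*t^2 + 3.06*t - 0.59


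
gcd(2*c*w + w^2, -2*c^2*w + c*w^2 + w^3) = 2*c*w + w^2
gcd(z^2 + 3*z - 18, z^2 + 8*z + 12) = z + 6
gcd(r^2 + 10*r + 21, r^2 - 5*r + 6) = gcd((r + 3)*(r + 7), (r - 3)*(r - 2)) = 1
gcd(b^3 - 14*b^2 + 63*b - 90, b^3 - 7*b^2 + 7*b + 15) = b^2 - 8*b + 15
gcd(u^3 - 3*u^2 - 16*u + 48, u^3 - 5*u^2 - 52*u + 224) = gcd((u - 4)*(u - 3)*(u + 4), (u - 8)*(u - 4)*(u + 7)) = u - 4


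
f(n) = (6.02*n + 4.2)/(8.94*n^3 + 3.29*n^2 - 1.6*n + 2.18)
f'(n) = (6.02*n + 4.2)*(-26.82*n^2 - 6.58*n + 1.6)/(8.94*n^3 + 3.29*n^2 - 1.6*n + 2.18)^2 + 6.02/(8.94*n^3 + 3.29*n^2 - 1.6*n + 2.18) = (-107.6376*n^3 - 132.4498*n^2 - 27.636*n + 19.8436)/(79.9236*n^6 + 58.8252*n^5 - 17.7839*n^4 + 28.4504*n^3 + 16.9044*n^2 - 6.976*n + 4.7524)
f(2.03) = 0.19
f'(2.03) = -0.19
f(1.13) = 0.63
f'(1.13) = -1.10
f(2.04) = 0.19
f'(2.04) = -0.19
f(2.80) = 0.10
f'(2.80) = -0.07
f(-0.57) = 0.31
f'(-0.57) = 1.99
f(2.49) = 0.12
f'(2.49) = -0.10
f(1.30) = 0.48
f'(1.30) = -0.74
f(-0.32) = 0.83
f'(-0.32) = 2.49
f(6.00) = 0.02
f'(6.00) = -0.01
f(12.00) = 0.00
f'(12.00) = -0.00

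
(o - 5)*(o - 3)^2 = o^3 - 11*o^2 + 39*o - 45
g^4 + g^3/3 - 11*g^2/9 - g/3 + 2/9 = (g - 1)*(g - 1/3)*(g + 2/3)*(g + 1)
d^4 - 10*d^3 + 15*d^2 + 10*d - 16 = (d - 8)*(d - 2)*(d - 1)*(d + 1)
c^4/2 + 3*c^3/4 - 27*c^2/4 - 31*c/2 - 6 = (c/2 + 1)*(c - 4)*(c + 1/2)*(c + 3)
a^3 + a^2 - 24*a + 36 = (a - 3)*(a - 2)*(a + 6)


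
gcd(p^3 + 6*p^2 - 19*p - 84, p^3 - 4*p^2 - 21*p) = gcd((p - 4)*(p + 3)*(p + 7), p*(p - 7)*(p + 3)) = p + 3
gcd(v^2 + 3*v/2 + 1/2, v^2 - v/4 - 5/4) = v + 1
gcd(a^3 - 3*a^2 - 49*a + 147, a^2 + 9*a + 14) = a + 7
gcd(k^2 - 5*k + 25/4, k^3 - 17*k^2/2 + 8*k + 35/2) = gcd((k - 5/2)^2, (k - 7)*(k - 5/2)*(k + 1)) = k - 5/2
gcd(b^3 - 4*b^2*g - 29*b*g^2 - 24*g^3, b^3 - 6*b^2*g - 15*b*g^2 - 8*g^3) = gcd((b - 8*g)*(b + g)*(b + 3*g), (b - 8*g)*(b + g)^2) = b^2 - 7*b*g - 8*g^2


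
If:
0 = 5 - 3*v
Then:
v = 5/3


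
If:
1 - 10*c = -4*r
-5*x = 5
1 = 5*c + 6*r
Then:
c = 1/8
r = 1/16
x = -1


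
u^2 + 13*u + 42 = (u + 6)*(u + 7)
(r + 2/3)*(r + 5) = r^2 + 17*r/3 + 10/3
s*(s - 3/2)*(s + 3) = s^3 + 3*s^2/2 - 9*s/2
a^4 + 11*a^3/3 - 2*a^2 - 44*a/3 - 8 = (a - 2)*(a + 2/3)*(a + 2)*(a + 3)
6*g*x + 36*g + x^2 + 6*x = (6*g + x)*(x + 6)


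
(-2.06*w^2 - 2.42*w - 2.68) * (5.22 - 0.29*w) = 0.5974*w^3 - 10.0514*w^2 - 11.8552*w - 13.9896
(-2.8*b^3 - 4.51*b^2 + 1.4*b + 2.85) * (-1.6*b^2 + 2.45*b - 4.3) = 4.48*b^5 + 0.356*b^4 - 1.2495*b^3 + 18.263*b^2 + 0.962500000000001*b - 12.255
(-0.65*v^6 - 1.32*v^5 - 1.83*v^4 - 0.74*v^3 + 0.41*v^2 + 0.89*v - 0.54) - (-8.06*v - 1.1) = -0.65*v^6 - 1.32*v^5 - 1.83*v^4 - 0.74*v^3 + 0.41*v^2 + 8.95*v + 0.56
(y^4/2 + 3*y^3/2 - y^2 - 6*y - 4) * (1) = y^4/2 + 3*y^3/2 - y^2 - 6*y - 4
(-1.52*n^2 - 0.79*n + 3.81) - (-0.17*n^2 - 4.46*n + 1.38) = -1.35*n^2 + 3.67*n + 2.43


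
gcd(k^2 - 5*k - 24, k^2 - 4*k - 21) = k + 3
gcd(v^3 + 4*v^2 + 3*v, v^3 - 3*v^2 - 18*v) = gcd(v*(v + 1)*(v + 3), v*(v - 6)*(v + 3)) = v^2 + 3*v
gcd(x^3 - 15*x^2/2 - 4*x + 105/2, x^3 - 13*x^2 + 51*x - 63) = x^2 - 10*x + 21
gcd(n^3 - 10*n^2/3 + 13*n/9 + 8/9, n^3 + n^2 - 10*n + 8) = n - 1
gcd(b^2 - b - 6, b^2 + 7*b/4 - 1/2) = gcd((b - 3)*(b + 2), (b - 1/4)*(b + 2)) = b + 2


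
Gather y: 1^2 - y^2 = 1 - y^2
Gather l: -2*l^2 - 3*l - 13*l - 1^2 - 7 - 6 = -2*l^2 - 16*l - 14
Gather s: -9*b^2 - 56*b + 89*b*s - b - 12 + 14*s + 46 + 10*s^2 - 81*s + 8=-9*b^2 - 57*b + 10*s^2 + s*(89*b - 67) + 42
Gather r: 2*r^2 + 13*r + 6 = 2*r^2 + 13*r + 6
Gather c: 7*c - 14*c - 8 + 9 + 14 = 15 - 7*c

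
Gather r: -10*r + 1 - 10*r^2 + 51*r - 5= -10*r^2 + 41*r - 4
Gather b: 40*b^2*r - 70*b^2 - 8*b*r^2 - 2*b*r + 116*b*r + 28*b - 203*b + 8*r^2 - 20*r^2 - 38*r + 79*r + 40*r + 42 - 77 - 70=b^2*(40*r - 70) + b*(-8*r^2 + 114*r - 175) - 12*r^2 + 81*r - 105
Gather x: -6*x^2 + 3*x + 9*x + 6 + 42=-6*x^2 + 12*x + 48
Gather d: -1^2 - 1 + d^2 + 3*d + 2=d^2 + 3*d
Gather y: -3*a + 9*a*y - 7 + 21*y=-3*a + y*(9*a + 21) - 7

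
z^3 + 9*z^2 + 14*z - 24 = (z - 1)*(z + 4)*(z + 6)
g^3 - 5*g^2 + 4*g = g*(g - 4)*(g - 1)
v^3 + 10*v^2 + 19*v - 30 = (v - 1)*(v + 5)*(v + 6)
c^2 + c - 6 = (c - 2)*(c + 3)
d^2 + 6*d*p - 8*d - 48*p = (d - 8)*(d + 6*p)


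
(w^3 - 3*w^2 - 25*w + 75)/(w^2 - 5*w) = w + 2 - 15/w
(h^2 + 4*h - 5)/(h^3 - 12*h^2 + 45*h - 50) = (h^2 + 4*h - 5)/(h^3 - 12*h^2 + 45*h - 50)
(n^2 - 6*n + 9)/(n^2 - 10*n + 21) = (n - 3)/(n - 7)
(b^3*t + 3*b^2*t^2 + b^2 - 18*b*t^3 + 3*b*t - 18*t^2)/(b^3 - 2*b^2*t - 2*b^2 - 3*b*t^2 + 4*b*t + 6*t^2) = (b^2*t + 6*b*t^2 + b + 6*t)/(b^2 + b*t - 2*b - 2*t)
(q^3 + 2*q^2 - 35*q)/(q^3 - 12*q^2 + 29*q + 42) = q*(q^2 + 2*q - 35)/(q^3 - 12*q^2 + 29*q + 42)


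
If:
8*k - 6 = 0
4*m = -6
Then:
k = 3/4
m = -3/2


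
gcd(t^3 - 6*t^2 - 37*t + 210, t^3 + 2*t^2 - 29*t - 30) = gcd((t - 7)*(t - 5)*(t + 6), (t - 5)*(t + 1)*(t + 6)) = t^2 + t - 30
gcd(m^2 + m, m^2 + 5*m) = m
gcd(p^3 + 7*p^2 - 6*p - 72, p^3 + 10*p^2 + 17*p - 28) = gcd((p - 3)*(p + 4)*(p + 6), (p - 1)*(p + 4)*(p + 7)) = p + 4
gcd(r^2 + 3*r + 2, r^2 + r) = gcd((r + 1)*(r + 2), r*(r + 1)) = r + 1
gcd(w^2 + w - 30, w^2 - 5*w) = w - 5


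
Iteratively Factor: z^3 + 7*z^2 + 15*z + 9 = (z + 1)*(z^2 + 6*z + 9) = (z + 1)*(z + 3)*(z + 3)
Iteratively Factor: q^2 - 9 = (q - 3)*(q + 3)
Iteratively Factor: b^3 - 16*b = (b + 4)*(b^2 - 4*b) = b*(b + 4)*(b - 4)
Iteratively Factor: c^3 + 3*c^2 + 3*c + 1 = (c + 1)*(c^2 + 2*c + 1) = (c + 1)^2*(c + 1)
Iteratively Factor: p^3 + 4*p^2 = (p)*(p^2 + 4*p) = p*(p + 4)*(p)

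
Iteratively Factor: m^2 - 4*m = (m - 4)*(m)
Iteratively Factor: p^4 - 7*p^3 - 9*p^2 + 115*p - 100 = (p - 5)*(p^3 - 2*p^2 - 19*p + 20) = (p - 5)*(p - 1)*(p^2 - p - 20) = (p - 5)*(p - 1)*(p + 4)*(p - 5)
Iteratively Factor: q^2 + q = (q)*(q + 1)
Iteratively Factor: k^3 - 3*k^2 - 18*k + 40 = (k - 2)*(k^2 - k - 20) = (k - 2)*(k + 4)*(k - 5)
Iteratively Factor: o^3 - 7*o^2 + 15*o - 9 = (o - 3)*(o^2 - 4*o + 3) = (o - 3)^2*(o - 1)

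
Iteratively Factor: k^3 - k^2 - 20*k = (k - 5)*(k^2 + 4*k) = (k - 5)*(k + 4)*(k)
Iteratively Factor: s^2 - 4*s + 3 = (s - 3)*(s - 1)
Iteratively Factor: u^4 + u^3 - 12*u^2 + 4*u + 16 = (u - 2)*(u^3 + 3*u^2 - 6*u - 8) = (u - 2)*(u + 4)*(u^2 - u - 2) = (u - 2)^2*(u + 4)*(u + 1)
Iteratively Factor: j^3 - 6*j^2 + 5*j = (j)*(j^2 - 6*j + 5) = j*(j - 1)*(j - 5)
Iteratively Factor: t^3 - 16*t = (t)*(t^2 - 16) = t*(t - 4)*(t + 4)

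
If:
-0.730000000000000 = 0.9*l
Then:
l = -0.81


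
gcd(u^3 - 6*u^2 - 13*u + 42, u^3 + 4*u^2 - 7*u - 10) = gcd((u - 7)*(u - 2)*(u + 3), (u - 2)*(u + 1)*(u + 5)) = u - 2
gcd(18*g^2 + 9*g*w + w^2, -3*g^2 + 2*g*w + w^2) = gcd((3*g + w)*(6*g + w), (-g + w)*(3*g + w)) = 3*g + w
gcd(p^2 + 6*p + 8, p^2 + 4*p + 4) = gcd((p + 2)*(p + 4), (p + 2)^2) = p + 2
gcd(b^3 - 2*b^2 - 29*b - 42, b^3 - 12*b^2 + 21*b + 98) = b^2 - 5*b - 14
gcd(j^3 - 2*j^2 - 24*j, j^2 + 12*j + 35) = 1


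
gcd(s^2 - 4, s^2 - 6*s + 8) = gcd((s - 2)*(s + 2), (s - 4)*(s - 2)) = s - 2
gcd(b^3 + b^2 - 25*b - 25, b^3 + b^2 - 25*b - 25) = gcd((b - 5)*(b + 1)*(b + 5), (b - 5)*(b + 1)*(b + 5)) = b^3 + b^2 - 25*b - 25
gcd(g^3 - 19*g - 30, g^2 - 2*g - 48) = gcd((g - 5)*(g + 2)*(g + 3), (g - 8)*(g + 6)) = 1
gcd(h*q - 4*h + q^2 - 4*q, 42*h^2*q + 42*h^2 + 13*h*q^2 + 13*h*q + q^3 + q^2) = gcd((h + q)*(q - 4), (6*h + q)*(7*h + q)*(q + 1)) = 1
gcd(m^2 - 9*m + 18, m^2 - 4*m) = 1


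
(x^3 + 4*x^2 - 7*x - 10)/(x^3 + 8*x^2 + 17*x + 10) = (x - 2)/(x + 2)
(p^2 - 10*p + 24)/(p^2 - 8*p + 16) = (p - 6)/(p - 4)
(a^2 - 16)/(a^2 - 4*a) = (a + 4)/a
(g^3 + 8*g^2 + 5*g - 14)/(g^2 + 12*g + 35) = (g^2 + g - 2)/(g + 5)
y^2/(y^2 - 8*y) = y/(y - 8)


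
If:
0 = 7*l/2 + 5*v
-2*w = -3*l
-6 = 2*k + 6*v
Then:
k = 7*w/5 - 3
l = 2*w/3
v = -7*w/15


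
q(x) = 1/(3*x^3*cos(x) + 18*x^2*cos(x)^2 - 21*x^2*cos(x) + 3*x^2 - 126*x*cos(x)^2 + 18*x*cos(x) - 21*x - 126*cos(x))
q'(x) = (3*x^3*sin(x) + 36*x^2*sin(x)*cos(x) - 21*x^2*sin(x) - 9*x^2*cos(x) - 252*x*sin(x)*cos(x) + 18*x*sin(x) - 36*x*cos(x)^2 + 42*x*cos(x) - 6*x - 126*sin(x) + 126*cos(x)^2 - 18*cos(x) + 21)/(3*x^3*cos(x) + 18*x^2*cos(x)^2 - 21*x^2*cos(x) + 3*x^2 - 126*x*cos(x)^2 + 18*x*cos(x) - 21*x - 126*cos(x))^2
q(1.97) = 0.78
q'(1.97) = -2.27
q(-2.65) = 0.00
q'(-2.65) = 0.00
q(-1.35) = 1.58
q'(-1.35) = 303.07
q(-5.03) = -0.02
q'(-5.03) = -0.12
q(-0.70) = -0.02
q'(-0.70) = 0.04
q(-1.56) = 0.03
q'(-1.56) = 0.17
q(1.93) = 1.14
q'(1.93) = -21.52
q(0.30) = -0.01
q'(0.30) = 0.00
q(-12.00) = 0.00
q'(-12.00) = 0.00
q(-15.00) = 0.00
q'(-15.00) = 0.00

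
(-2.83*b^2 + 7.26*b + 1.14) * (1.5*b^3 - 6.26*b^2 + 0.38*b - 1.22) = -4.245*b^5 + 28.6058*b^4 - 44.813*b^3 - 0.924999999999999*b^2 - 8.424*b - 1.3908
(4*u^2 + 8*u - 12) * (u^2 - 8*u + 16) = 4*u^4 - 24*u^3 - 12*u^2 + 224*u - 192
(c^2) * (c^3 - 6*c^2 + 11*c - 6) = c^5 - 6*c^4 + 11*c^3 - 6*c^2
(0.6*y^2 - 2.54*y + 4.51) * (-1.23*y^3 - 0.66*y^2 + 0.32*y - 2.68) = -0.738*y^5 + 2.7282*y^4 - 3.6789*y^3 - 5.3974*y^2 + 8.2504*y - 12.0868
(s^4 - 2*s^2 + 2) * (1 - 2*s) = -2*s^5 + s^4 + 4*s^3 - 2*s^2 - 4*s + 2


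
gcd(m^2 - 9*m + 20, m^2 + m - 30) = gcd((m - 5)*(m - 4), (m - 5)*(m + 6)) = m - 5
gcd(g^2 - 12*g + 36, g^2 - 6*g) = g - 6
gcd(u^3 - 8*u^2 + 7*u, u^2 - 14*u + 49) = u - 7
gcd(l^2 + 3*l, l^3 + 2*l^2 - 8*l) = l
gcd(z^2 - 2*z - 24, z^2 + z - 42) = z - 6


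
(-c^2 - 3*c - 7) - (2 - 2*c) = -c^2 - c - 9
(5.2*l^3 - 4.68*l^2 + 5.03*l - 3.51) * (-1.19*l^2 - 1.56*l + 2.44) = -6.188*l^5 - 2.5428*l^4 + 14.0031*l^3 - 15.0891*l^2 + 17.7488*l - 8.5644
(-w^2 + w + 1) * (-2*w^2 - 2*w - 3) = 2*w^4 - w^2 - 5*w - 3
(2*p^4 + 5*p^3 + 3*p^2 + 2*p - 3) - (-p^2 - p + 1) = 2*p^4 + 5*p^3 + 4*p^2 + 3*p - 4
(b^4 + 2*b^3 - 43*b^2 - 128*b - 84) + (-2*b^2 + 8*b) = b^4 + 2*b^3 - 45*b^2 - 120*b - 84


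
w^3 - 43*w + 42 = (w - 6)*(w - 1)*(w + 7)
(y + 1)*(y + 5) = y^2 + 6*y + 5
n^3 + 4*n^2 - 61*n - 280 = (n - 8)*(n + 5)*(n + 7)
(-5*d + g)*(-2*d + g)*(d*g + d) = 10*d^3*g + 10*d^3 - 7*d^2*g^2 - 7*d^2*g + d*g^3 + d*g^2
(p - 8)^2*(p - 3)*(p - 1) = p^4 - 20*p^3 + 131*p^2 - 304*p + 192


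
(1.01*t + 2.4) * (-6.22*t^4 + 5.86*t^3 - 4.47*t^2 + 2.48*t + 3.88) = -6.2822*t^5 - 9.0094*t^4 + 9.5493*t^3 - 8.2232*t^2 + 9.8708*t + 9.312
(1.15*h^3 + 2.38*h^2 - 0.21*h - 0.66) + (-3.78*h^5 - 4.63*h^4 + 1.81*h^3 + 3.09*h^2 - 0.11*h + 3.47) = -3.78*h^5 - 4.63*h^4 + 2.96*h^3 + 5.47*h^2 - 0.32*h + 2.81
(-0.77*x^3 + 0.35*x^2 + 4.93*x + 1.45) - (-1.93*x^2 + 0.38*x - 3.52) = -0.77*x^3 + 2.28*x^2 + 4.55*x + 4.97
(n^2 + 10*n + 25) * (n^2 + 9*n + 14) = n^4 + 19*n^3 + 129*n^2 + 365*n + 350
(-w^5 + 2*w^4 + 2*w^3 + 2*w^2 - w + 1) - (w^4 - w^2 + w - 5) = -w^5 + w^4 + 2*w^3 + 3*w^2 - 2*w + 6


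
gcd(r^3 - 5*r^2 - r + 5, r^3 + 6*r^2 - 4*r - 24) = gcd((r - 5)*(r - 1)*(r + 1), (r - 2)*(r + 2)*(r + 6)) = 1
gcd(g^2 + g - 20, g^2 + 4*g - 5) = g + 5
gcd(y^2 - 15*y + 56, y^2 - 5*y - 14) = y - 7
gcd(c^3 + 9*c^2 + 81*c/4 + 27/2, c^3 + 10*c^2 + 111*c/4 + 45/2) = c^2 + 15*c/2 + 9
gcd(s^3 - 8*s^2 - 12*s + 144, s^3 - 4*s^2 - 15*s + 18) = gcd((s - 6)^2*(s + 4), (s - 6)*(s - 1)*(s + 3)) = s - 6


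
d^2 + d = d*(d + 1)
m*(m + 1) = m^2 + m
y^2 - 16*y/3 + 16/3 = (y - 4)*(y - 4/3)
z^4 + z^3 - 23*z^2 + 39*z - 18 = (z - 3)*(z - 1)^2*(z + 6)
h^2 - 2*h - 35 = (h - 7)*(h + 5)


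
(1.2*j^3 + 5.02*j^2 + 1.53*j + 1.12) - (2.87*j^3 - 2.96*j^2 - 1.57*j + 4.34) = -1.67*j^3 + 7.98*j^2 + 3.1*j - 3.22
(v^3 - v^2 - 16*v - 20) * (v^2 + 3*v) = v^5 + 2*v^4 - 19*v^3 - 68*v^2 - 60*v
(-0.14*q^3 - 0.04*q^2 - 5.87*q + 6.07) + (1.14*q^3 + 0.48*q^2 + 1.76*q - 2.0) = 1.0*q^3 + 0.44*q^2 - 4.11*q + 4.07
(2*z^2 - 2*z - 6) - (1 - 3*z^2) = 5*z^2 - 2*z - 7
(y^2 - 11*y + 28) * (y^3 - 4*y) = y^5 - 11*y^4 + 24*y^3 + 44*y^2 - 112*y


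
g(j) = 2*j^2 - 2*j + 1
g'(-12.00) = -50.00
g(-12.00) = 313.00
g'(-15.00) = -62.00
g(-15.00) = 481.00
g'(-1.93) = -9.72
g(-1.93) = 12.31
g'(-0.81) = -5.24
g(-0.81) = 3.93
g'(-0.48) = -3.92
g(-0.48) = 2.42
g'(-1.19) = -6.76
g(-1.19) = 6.21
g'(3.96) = 13.84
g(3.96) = 24.44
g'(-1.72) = -8.88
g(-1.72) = 10.36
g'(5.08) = 18.32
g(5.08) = 42.45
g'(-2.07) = -10.28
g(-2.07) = 13.71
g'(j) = 4*j - 2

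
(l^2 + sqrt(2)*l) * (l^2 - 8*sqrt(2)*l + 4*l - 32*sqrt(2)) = l^4 - 7*sqrt(2)*l^3 + 4*l^3 - 28*sqrt(2)*l^2 - 16*l^2 - 64*l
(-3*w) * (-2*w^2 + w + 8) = 6*w^3 - 3*w^2 - 24*w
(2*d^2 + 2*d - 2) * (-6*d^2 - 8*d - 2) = -12*d^4 - 28*d^3 - 8*d^2 + 12*d + 4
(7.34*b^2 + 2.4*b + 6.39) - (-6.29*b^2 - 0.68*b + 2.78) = 13.63*b^2 + 3.08*b + 3.61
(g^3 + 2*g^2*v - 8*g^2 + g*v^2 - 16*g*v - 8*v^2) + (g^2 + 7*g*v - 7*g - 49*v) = g^3 + 2*g^2*v - 7*g^2 + g*v^2 - 9*g*v - 7*g - 8*v^2 - 49*v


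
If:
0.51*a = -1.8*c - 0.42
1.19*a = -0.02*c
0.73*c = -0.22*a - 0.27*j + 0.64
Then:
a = 0.00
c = -0.23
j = 3.00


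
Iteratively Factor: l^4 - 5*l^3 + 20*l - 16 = (l + 2)*(l^3 - 7*l^2 + 14*l - 8) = (l - 2)*(l + 2)*(l^2 - 5*l + 4) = (l - 4)*(l - 2)*(l + 2)*(l - 1)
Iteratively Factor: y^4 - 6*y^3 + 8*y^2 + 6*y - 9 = (y - 3)*(y^3 - 3*y^2 - y + 3) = (y - 3)*(y + 1)*(y^2 - 4*y + 3) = (y - 3)^2*(y + 1)*(y - 1)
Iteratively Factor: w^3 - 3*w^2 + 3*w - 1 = (w - 1)*(w^2 - 2*w + 1) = (w - 1)^2*(w - 1)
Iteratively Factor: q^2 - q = (q)*(q - 1)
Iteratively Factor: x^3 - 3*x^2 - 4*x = (x + 1)*(x^2 - 4*x) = (x - 4)*(x + 1)*(x)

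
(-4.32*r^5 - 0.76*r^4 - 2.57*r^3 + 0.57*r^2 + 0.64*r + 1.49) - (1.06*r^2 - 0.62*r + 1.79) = -4.32*r^5 - 0.76*r^4 - 2.57*r^3 - 0.49*r^2 + 1.26*r - 0.3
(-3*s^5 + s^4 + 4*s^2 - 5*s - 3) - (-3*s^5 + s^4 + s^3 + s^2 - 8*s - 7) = -s^3 + 3*s^2 + 3*s + 4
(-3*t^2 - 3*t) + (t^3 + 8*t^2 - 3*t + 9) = t^3 + 5*t^2 - 6*t + 9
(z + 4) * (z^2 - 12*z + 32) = z^3 - 8*z^2 - 16*z + 128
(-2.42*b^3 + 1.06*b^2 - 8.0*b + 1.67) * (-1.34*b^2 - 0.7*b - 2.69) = 3.2428*b^5 + 0.2736*b^4 + 16.4878*b^3 + 0.5108*b^2 + 20.351*b - 4.4923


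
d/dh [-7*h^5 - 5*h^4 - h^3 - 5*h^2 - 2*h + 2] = -35*h^4 - 20*h^3 - 3*h^2 - 10*h - 2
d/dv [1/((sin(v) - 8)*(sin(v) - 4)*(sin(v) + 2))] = (-3*sin(v)^2 + 20*sin(v) - 8)*cos(v)/((sin(v) - 8)^2*(sin(v) - 4)^2*(sin(v) + 2)^2)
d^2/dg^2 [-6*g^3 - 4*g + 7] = -36*g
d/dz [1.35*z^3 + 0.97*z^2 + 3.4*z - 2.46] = 4.05*z^2 + 1.94*z + 3.4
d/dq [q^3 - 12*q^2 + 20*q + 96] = 3*q^2 - 24*q + 20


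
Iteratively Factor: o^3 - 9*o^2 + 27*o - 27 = (o - 3)*(o^2 - 6*o + 9) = (o - 3)^2*(o - 3)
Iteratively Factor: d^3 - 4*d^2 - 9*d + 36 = (d - 3)*(d^2 - d - 12) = (d - 3)*(d + 3)*(d - 4)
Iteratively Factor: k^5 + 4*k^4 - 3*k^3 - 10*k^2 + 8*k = (k + 4)*(k^4 - 3*k^2 + 2*k) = k*(k + 4)*(k^3 - 3*k + 2) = k*(k + 2)*(k + 4)*(k^2 - 2*k + 1) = k*(k - 1)*(k + 2)*(k + 4)*(k - 1)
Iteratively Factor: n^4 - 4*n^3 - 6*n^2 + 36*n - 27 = (n + 3)*(n^3 - 7*n^2 + 15*n - 9) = (n - 1)*(n + 3)*(n^2 - 6*n + 9) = (n - 3)*(n - 1)*(n + 3)*(n - 3)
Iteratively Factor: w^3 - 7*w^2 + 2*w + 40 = (w + 2)*(w^2 - 9*w + 20) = (w - 4)*(w + 2)*(w - 5)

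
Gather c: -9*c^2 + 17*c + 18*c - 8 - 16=-9*c^2 + 35*c - 24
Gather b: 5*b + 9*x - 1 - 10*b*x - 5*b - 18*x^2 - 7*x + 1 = -10*b*x - 18*x^2 + 2*x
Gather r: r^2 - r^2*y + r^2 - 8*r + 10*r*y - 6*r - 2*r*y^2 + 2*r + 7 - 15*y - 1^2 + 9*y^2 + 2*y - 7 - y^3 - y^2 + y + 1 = r^2*(2 - y) + r*(-2*y^2 + 10*y - 12) - y^3 + 8*y^2 - 12*y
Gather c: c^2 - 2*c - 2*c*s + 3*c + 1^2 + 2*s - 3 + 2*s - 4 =c^2 + c*(1 - 2*s) + 4*s - 6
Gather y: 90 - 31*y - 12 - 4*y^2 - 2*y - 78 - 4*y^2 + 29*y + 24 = -8*y^2 - 4*y + 24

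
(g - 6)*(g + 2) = g^2 - 4*g - 12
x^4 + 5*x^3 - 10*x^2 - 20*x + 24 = (x - 2)*(x - 1)*(x + 2)*(x + 6)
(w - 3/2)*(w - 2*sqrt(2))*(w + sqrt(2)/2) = w^3 - 3*sqrt(2)*w^2/2 - 3*w^2/2 - 2*w + 9*sqrt(2)*w/4 + 3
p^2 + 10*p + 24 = (p + 4)*(p + 6)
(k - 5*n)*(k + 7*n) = k^2 + 2*k*n - 35*n^2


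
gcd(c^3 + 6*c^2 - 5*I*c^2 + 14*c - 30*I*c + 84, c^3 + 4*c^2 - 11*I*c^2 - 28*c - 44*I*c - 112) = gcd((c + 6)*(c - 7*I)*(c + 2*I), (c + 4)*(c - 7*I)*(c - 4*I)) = c - 7*I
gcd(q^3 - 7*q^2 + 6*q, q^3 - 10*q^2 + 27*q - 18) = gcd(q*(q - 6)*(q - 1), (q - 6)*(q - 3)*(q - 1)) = q^2 - 7*q + 6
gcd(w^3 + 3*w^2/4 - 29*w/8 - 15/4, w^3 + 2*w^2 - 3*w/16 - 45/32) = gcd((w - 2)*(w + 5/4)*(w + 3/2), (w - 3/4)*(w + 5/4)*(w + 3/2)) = w^2 + 11*w/4 + 15/8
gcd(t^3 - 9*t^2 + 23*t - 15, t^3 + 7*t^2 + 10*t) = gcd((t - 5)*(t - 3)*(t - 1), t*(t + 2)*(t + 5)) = 1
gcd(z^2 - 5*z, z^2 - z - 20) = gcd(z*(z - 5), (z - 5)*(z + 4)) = z - 5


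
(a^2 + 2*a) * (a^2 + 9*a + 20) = a^4 + 11*a^3 + 38*a^2 + 40*a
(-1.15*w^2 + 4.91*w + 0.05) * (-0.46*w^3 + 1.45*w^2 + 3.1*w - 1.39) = 0.529*w^5 - 3.9261*w^4 + 3.5315*w^3 + 16.892*w^2 - 6.6699*w - 0.0695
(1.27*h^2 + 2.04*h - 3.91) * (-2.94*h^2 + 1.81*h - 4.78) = -3.7338*h^4 - 3.6989*h^3 + 9.1172*h^2 - 16.8283*h + 18.6898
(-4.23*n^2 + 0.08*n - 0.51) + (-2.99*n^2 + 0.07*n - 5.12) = -7.22*n^2 + 0.15*n - 5.63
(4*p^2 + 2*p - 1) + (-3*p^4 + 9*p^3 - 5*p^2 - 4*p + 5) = -3*p^4 + 9*p^3 - p^2 - 2*p + 4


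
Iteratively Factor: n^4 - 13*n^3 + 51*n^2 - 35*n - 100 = (n - 5)*(n^3 - 8*n^2 + 11*n + 20) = (n - 5)*(n + 1)*(n^2 - 9*n + 20) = (n - 5)^2*(n + 1)*(n - 4)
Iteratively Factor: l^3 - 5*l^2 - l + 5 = (l - 1)*(l^2 - 4*l - 5) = (l - 5)*(l - 1)*(l + 1)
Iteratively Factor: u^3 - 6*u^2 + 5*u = (u - 1)*(u^2 - 5*u) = (u - 5)*(u - 1)*(u)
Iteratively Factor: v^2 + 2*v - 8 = (v - 2)*(v + 4)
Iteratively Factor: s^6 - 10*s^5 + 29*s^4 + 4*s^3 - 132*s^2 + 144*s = (s)*(s^5 - 10*s^4 + 29*s^3 + 4*s^2 - 132*s + 144) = s*(s + 2)*(s^4 - 12*s^3 + 53*s^2 - 102*s + 72) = s*(s - 4)*(s + 2)*(s^3 - 8*s^2 + 21*s - 18) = s*(s - 4)*(s - 3)*(s + 2)*(s^2 - 5*s + 6) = s*(s - 4)*(s - 3)*(s - 2)*(s + 2)*(s - 3)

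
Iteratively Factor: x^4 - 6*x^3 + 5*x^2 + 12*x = (x + 1)*(x^3 - 7*x^2 + 12*x) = (x - 4)*(x + 1)*(x^2 - 3*x) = (x - 4)*(x - 3)*(x + 1)*(x)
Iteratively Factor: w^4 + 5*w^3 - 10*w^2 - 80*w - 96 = (w + 2)*(w^3 + 3*w^2 - 16*w - 48) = (w + 2)*(w + 3)*(w^2 - 16) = (w - 4)*(w + 2)*(w + 3)*(w + 4)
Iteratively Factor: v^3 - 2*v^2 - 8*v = (v + 2)*(v^2 - 4*v) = v*(v + 2)*(v - 4)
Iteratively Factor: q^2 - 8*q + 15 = (q - 3)*(q - 5)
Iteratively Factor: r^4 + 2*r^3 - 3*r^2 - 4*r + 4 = (r - 1)*(r^3 + 3*r^2 - 4) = (r - 1)^2*(r^2 + 4*r + 4) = (r - 1)^2*(r + 2)*(r + 2)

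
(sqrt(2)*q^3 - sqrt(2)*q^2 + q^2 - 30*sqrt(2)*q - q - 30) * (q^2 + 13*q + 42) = sqrt(2)*q^5 + q^4 + 12*sqrt(2)*q^4 - sqrt(2)*q^3 + 12*q^3 - 432*sqrt(2)*q^2 - q^2 - 1260*sqrt(2)*q - 432*q - 1260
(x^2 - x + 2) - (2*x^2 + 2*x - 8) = -x^2 - 3*x + 10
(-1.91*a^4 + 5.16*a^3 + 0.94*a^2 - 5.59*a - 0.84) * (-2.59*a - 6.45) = 4.9469*a^5 - 1.0449*a^4 - 35.7166*a^3 + 8.4151*a^2 + 38.2311*a + 5.418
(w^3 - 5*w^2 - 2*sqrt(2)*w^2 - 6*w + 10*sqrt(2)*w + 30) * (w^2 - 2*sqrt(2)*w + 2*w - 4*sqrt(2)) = w^5 - 4*sqrt(2)*w^4 - 3*w^4 - 8*w^3 + 12*sqrt(2)*w^3 - 6*w^2 + 52*sqrt(2)*w^2 - 36*sqrt(2)*w - 20*w - 120*sqrt(2)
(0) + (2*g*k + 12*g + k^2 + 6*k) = 2*g*k + 12*g + k^2 + 6*k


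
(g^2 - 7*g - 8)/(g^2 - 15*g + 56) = (g + 1)/(g - 7)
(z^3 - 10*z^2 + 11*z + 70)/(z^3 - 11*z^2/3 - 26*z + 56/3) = 3*(z^2 - 3*z - 10)/(3*z^2 + 10*z - 8)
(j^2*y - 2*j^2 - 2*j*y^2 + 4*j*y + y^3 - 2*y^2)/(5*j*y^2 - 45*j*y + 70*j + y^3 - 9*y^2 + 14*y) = (j^2 - 2*j*y + y^2)/(5*j*y - 35*j + y^2 - 7*y)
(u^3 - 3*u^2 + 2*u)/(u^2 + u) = (u^2 - 3*u + 2)/(u + 1)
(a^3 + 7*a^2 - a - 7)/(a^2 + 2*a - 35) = (a^2 - 1)/(a - 5)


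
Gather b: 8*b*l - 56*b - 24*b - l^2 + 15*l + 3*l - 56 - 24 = b*(8*l - 80) - l^2 + 18*l - 80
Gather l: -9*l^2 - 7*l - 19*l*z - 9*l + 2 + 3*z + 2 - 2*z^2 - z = -9*l^2 + l*(-19*z - 16) - 2*z^2 + 2*z + 4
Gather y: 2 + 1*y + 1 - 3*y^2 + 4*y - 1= -3*y^2 + 5*y + 2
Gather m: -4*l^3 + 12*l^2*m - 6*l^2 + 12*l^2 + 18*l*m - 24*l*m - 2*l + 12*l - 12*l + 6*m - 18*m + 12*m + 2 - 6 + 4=-4*l^3 + 6*l^2 - 2*l + m*(12*l^2 - 6*l)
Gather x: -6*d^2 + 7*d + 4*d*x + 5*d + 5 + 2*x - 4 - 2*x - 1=-6*d^2 + 4*d*x + 12*d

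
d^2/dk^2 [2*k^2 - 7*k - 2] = 4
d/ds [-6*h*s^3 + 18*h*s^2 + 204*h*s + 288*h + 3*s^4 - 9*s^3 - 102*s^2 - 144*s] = -18*h*s^2 + 36*h*s + 204*h + 12*s^3 - 27*s^2 - 204*s - 144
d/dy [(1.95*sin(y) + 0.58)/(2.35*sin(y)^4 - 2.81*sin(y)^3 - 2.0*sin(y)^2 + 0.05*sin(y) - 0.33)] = (-13.7475*sin(y)^4 + 5.507*sin(y)^3 + 8.7894*sin(y)^2 + 2.32*sin(y) - 0.6725)*cos(y)/(5.5225*sin(y)^8 - 13.207*sin(y)^7 - 1.5039*sin(y)^6 + 11.475*sin(y)^5 + 2.168*sin(y)^4 + 1.6546*sin(y)^3 + 1.3225*sin(y)^2 - 0.033*sin(y) + 0.1089)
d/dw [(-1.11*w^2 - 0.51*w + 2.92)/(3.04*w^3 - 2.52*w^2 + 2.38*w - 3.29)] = (3.3744*w^4 + 3.1008*w^3 - 30.5574*w^2 + 22.0206*w - 5.2717)/(9.2416*w^6 - 15.3216*w^5 + 20.8208*w^4 - 31.9984*w^3 + 22.246*w^2 - 15.6604*w + 10.8241)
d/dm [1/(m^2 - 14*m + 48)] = 2*(7 - m)/(m^2 - 14*m + 48)^2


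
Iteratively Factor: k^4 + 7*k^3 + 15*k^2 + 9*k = (k + 3)*(k^3 + 4*k^2 + 3*k) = (k + 3)^2*(k^2 + k) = (k + 1)*(k + 3)^2*(k)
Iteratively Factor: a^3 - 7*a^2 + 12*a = (a - 3)*(a^2 - 4*a) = (a - 4)*(a - 3)*(a)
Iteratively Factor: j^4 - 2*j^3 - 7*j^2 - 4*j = (j)*(j^3 - 2*j^2 - 7*j - 4) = j*(j - 4)*(j^2 + 2*j + 1) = j*(j - 4)*(j + 1)*(j + 1)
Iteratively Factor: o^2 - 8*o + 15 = (o - 5)*(o - 3)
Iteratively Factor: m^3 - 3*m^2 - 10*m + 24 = (m - 4)*(m^2 + m - 6) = (m - 4)*(m - 2)*(m + 3)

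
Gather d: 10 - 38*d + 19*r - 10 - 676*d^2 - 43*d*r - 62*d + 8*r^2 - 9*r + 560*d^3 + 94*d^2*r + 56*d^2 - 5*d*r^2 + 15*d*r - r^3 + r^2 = 560*d^3 + d^2*(94*r - 620) + d*(-5*r^2 - 28*r - 100) - r^3 + 9*r^2 + 10*r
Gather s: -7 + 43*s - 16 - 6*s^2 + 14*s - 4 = -6*s^2 + 57*s - 27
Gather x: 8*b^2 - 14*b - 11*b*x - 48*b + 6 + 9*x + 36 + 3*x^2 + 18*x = 8*b^2 - 62*b + 3*x^2 + x*(27 - 11*b) + 42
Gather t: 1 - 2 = -1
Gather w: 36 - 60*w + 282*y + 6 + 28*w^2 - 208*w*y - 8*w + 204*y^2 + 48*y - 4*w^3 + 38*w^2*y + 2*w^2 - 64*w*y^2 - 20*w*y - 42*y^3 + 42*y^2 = -4*w^3 + w^2*(38*y + 30) + w*(-64*y^2 - 228*y - 68) - 42*y^3 + 246*y^2 + 330*y + 42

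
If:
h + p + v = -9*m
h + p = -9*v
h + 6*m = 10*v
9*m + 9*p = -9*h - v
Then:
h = 0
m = 0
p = 0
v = 0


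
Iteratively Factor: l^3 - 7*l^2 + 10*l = (l)*(l^2 - 7*l + 10) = l*(l - 5)*(l - 2)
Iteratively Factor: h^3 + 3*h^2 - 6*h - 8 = (h - 2)*(h^2 + 5*h + 4) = (h - 2)*(h + 4)*(h + 1)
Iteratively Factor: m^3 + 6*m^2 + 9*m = (m)*(m^2 + 6*m + 9) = m*(m + 3)*(m + 3)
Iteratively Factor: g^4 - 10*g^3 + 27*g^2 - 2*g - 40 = (g - 2)*(g^3 - 8*g^2 + 11*g + 20) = (g - 2)*(g + 1)*(g^2 - 9*g + 20) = (g - 4)*(g - 2)*(g + 1)*(g - 5)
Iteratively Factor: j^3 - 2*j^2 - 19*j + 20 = (j - 5)*(j^2 + 3*j - 4) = (j - 5)*(j + 4)*(j - 1)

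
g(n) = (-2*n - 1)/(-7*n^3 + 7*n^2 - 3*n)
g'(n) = (-2*n - 1)*(21*n^2 - 14*n + 3)/(-7*n^3 + 7*n^2 - 3*n)^2 - 2/(-7*n^3 + 7*n^2 - 3*n) = (-28*n^3 - 7*n^2 + 14*n - 3)/(n^2*(49*n^4 - 98*n^3 + 91*n^2 - 42*n + 9))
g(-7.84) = 0.00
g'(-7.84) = 0.00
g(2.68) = 0.07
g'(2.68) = -0.06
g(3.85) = 0.03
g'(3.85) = -0.02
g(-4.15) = 0.01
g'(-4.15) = 0.00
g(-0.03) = -9.74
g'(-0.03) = -367.94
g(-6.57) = 0.01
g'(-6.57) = 0.00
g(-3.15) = 0.02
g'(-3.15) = 0.01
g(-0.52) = 0.01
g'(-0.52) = -0.42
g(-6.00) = 0.01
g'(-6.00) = 0.00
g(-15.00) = 0.00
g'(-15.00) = 0.00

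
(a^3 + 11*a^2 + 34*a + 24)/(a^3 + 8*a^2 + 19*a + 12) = (a + 6)/(a + 3)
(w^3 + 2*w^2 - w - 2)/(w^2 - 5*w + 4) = (w^2 + 3*w + 2)/(w - 4)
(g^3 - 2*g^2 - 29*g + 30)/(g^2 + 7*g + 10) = (g^2 - 7*g + 6)/(g + 2)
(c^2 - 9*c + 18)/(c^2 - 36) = (c - 3)/(c + 6)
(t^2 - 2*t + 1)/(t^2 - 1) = (t - 1)/(t + 1)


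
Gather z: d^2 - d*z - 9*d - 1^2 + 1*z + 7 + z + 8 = d^2 - 9*d + z*(2 - d) + 14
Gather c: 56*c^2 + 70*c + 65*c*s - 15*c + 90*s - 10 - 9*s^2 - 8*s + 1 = 56*c^2 + c*(65*s + 55) - 9*s^2 + 82*s - 9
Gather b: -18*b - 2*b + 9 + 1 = 10 - 20*b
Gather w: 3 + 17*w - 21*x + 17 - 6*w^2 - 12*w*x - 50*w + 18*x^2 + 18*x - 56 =-6*w^2 + w*(-12*x - 33) + 18*x^2 - 3*x - 36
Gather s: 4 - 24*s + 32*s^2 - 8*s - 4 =32*s^2 - 32*s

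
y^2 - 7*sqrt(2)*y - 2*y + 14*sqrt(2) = (y - 2)*(y - 7*sqrt(2))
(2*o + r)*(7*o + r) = 14*o^2 + 9*o*r + r^2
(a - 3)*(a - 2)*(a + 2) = a^3 - 3*a^2 - 4*a + 12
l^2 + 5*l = l*(l + 5)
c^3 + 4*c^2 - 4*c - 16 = (c - 2)*(c + 2)*(c + 4)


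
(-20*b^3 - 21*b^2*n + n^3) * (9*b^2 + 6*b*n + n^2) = -180*b^5 - 309*b^4*n - 146*b^3*n^2 - 12*b^2*n^3 + 6*b*n^4 + n^5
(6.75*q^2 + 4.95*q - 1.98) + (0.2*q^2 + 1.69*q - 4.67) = 6.95*q^2 + 6.64*q - 6.65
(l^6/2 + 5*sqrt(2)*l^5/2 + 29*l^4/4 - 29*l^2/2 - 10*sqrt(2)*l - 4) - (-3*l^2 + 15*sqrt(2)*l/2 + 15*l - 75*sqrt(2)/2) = l^6/2 + 5*sqrt(2)*l^5/2 + 29*l^4/4 - 23*l^2/2 - 35*sqrt(2)*l/2 - 15*l - 4 + 75*sqrt(2)/2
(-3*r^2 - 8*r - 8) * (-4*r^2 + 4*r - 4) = 12*r^4 + 20*r^3 + 12*r^2 + 32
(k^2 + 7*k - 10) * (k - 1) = k^3 + 6*k^2 - 17*k + 10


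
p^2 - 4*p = p*(p - 4)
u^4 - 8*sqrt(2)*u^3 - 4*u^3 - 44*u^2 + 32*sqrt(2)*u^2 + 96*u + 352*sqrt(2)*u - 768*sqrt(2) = (u - 8)*(u - 2)*(u + 6)*(u - 8*sqrt(2))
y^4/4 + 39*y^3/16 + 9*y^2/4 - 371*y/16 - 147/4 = (y/4 + 1)*(y - 3)*(y + 7/4)*(y + 7)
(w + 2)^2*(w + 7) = w^3 + 11*w^2 + 32*w + 28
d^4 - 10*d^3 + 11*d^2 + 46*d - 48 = (d - 8)*(d - 3)*(d - 1)*(d + 2)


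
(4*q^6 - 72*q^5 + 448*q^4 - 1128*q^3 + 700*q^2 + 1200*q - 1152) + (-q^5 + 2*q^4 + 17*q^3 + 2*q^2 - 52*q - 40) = 4*q^6 - 73*q^5 + 450*q^4 - 1111*q^3 + 702*q^2 + 1148*q - 1192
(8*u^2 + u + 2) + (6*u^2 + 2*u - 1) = 14*u^2 + 3*u + 1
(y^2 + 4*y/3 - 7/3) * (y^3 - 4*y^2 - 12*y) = y^5 - 8*y^4/3 - 59*y^3/3 - 20*y^2/3 + 28*y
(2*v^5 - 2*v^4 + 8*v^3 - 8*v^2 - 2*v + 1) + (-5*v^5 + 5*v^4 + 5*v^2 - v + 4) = -3*v^5 + 3*v^4 + 8*v^3 - 3*v^2 - 3*v + 5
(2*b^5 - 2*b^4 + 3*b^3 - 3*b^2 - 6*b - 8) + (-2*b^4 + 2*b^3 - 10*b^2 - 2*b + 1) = 2*b^5 - 4*b^4 + 5*b^3 - 13*b^2 - 8*b - 7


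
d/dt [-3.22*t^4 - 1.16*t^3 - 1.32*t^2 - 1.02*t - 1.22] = -12.88*t^3 - 3.48*t^2 - 2.64*t - 1.02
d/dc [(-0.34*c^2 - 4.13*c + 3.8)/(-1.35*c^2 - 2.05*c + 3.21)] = (-4.8785*c^2 + 8.0772*c - 5.4673)/(1.8225*c^4 + 5.535*c^3 - 4.4645*c^2 - 13.161*c + 10.3041)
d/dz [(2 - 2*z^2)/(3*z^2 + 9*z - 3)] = 2*(-z^2 - 1)/(z^4 + 6*z^3 + 7*z^2 - 6*z + 1)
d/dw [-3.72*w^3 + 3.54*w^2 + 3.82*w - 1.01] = -11.16*w^2 + 7.08*w + 3.82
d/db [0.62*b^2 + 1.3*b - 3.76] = 1.24*b + 1.3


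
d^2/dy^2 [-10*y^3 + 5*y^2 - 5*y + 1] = 10 - 60*y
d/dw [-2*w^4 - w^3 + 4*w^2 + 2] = w*(-8*w^2 - 3*w + 8)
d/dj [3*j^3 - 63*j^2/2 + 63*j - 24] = 9*j^2 - 63*j + 63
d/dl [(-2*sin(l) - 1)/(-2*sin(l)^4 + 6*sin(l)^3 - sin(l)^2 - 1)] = 2*(-6*sin(l)^4 + 8*sin(l)^3 + 8*sin(l)^2 - sin(l) + 1)*cos(l)/(2*sin(l)^4 - 6*sin(l)^3 + sin(l)^2 + 1)^2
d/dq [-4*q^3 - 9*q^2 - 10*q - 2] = -12*q^2 - 18*q - 10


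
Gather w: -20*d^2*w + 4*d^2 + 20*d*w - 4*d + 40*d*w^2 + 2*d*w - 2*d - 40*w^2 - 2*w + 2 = 4*d^2 - 6*d + w^2*(40*d - 40) + w*(-20*d^2 + 22*d - 2) + 2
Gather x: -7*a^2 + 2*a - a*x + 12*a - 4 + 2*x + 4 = -7*a^2 + 14*a + x*(2 - a)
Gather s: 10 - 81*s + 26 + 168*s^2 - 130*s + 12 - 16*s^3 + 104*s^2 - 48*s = -16*s^3 + 272*s^2 - 259*s + 48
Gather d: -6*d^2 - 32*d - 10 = -6*d^2 - 32*d - 10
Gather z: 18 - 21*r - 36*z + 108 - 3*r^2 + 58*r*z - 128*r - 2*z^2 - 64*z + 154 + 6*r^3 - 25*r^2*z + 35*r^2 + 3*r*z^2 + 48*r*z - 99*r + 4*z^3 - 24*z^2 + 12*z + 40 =6*r^3 + 32*r^2 - 248*r + 4*z^3 + z^2*(3*r - 26) + z*(-25*r^2 + 106*r - 88) + 320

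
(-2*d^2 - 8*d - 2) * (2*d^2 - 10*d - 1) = -4*d^4 + 4*d^3 + 78*d^2 + 28*d + 2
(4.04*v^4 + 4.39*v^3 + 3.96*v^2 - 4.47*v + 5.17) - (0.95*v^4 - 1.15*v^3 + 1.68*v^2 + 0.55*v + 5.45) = 3.09*v^4 + 5.54*v^3 + 2.28*v^2 - 5.02*v - 0.28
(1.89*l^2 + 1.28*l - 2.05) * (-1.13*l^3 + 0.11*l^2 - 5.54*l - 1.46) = -2.1357*l^5 - 1.2385*l^4 - 8.0133*l^3 - 10.0761*l^2 + 9.4882*l + 2.993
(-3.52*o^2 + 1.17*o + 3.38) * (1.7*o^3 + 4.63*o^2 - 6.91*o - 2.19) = -5.984*o^5 - 14.3086*o^4 + 35.4863*o^3 + 15.2735*o^2 - 25.9181*o - 7.4022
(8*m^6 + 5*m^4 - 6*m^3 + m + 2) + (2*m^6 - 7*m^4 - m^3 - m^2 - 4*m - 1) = 10*m^6 - 2*m^4 - 7*m^3 - m^2 - 3*m + 1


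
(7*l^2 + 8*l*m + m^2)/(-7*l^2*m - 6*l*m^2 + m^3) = (-7*l - m)/(m*(7*l - m))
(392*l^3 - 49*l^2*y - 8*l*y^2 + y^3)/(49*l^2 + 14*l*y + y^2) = (56*l^2 - 15*l*y + y^2)/(7*l + y)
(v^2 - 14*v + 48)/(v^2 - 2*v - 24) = (v - 8)/(v + 4)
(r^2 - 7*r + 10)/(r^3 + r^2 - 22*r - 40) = (r - 2)/(r^2 + 6*r + 8)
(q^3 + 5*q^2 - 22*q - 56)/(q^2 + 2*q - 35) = (q^2 - 2*q - 8)/(q - 5)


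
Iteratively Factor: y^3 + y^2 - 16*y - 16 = (y - 4)*(y^2 + 5*y + 4) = (y - 4)*(y + 1)*(y + 4)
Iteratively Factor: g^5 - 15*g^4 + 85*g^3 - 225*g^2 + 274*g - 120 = (g - 3)*(g^4 - 12*g^3 + 49*g^2 - 78*g + 40) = (g - 3)*(g - 1)*(g^3 - 11*g^2 + 38*g - 40) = (g - 5)*(g - 3)*(g - 1)*(g^2 - 6*g + 8) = (g - 5)*(g - 4)*(g - 3)*(g - 1)*(g - 2)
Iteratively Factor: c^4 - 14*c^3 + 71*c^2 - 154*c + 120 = (c - 5)*(c^3 - 9*c^2 + 26*c - 24) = (c - 5)*(c - 3)*(c^2 - 6*c + 8) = (c - 5)*(c - 4)*(c - 3)*(c - 2)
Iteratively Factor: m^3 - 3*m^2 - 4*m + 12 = (m + 2)*(m^2 - 5*m + 6) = (m - 2)*(m + 2)*(m - 3)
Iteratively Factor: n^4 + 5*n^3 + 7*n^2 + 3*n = (n)*(n^3 + 5*n^2 + 7*n + 3) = n*(n + 1)*(n^2 + 4*n + 3) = n*(n + 1)*(n + 3)*(n + 1)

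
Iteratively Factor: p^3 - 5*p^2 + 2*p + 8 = (p - 2)*(p^2 - 3*p - 4) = (p - 2)*(p + 1)*(p - 4)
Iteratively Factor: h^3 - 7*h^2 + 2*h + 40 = (h + 2)*(h^2 - 9*h + 20) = (h - 5)*(h + 2)*(h - 4)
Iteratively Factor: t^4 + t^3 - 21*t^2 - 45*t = (t + 3)*(t^3 - 2*t^2 - 15*t) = t*(t + 3)*(t^2 - 2*t - 15) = t*(t + 3)^2*(t - 5)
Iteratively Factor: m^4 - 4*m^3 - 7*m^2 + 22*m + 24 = (m - 3)*(m^3 - m^2 - 10*m - 8) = (m - 3)*(m + 2)*(m^2 - 3*m - 4) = (m - 4)*(m - 3)*(m + 2)*(m + 1)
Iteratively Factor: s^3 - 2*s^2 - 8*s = (s)*(s^2 - 2*s - 8) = s*(s - 4)*(s + 2)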